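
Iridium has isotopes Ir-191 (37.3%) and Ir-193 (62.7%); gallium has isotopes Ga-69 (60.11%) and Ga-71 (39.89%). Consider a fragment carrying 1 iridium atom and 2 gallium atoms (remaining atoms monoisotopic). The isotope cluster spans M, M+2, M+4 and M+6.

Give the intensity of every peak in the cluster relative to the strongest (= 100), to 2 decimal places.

Iridium pattern (n=1): 0.3730 : 0.6270
Gallium pattern (n=2): 0.36132121 : 0.47955758 : 0.15912121
Convolve the two distributions (both contribute in 2-u steps):
  M: 0.3730×0.36132121 = 0.134773
  M+2: 0.3730×0.47955758 + 0.6270×0.36132121 = 0.405423
  M+4: 0.3730×0.15912121 + 0.6270×0.47955758 = 0.360035
  M+6: 0.6270×0.15912121 = 0.099769
Scale to base peak (0.405423) = 100: 33.24 : 100.00 : 88.80 : 24.61

33.24 : 100.00 : 88.80 : 24.61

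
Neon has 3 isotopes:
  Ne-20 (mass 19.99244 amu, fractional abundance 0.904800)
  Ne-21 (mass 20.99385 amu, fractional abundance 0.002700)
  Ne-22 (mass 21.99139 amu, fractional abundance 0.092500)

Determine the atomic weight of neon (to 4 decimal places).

Weight each isotope mass by its fractional abundance: 0.904800 × 19.99244 + 0.002700 × 20.99385 + 0.092500 × 21.99139
= 18.089160 + 0.056683 + 2.034204 = 20.180047 amu

20.1800 amu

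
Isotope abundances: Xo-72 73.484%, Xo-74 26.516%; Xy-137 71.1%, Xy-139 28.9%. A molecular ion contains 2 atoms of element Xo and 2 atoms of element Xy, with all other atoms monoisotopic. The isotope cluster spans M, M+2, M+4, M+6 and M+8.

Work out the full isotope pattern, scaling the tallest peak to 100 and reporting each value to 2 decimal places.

Element Xo pattern (n=2): 0.53998983 : 0.38970035 : 0.07030983
Element Xy pattern (n=2): 0.505521 : 0.410958 : 0.083521
Convolve the two distributions (both contribute in 2-u steps):
  M: 0.53998983×0.505521 = 0.272976
  M+2: 0.53998983×0.410958 + 0.38970035×0.505521 = 0.418915
  M+4: 0.53998983×0.083521 + 0.38970035×0.410958 + 0.07030983×0.505521 = 0.240794
  M+6: 0.38970035×0.083521 + 0.07030983×0.410958 = 0.061443
  M+8: 0.07030983×0.083521 = 0.005872
Scale to base peak (0.418915) = 100: 65.16 : 100.00 : 57.48 : 14.67 : 1.40

65.16 : 100.00 : 57.48 : 14.67 : 1.40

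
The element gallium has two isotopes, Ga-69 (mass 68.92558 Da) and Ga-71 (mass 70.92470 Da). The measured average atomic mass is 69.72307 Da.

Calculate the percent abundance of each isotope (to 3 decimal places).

Ga-69: 60.108%, Ga-71: 39.892%

Let x be the fractional abundance of Ga-69; then Ga-71 has abundance 1 − x.
68.92558·x + 70.92470·(1 − x) = 69.72307
(68.92558 − 70.92470)·x = 69.72307 − 70.92470
x = -1.20163 / -1.99912 = 0.60108 → 60.108% Ga-69, 39.892% Ga-71.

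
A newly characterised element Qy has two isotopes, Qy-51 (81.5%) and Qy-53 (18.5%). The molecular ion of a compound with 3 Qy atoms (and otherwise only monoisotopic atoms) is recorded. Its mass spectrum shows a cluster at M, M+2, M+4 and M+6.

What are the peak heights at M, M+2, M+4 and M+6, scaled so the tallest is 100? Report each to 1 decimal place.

100.0 : 68.1 : 15.5 : 1.2

Expanding (0.815 + 0.185)^3:
P(M) = 0.815^3 = 0.541343
P(M+2) = 3 × 0.815^2 × 0.185^1 = 0.368645
P(M+4) = 3 × 0.815^1 × 0.185^2 = 0.083680
P(M+6) = 0.185^3 = 0.006332
The M peak is largest (0.541343); scaling to 100 gives 100.0 : 68.1 : 15.5 : 1.2.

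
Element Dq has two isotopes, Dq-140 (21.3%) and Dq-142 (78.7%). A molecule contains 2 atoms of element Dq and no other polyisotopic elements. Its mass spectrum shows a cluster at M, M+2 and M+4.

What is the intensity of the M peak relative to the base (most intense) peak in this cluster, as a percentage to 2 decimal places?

Binomial terms of (0.213 + 0.787)^2: M 0.0454, M+2 0.3353, M+4 0.6194 → M+4 is the base peak.
P(M+4) = C(2,2) × 0.213^0 × 0.787^2 = 1 × 1.0000 × 0.619369 = 0.619369 (base)
P(M) = C(2,0) × 0.213^2 × 0.787^0 = 1 × 0.045369 × 1.0000 = 0.045369
Relative intensity = 0.045369 / 0.619369 × 100 = 7.33

7.33%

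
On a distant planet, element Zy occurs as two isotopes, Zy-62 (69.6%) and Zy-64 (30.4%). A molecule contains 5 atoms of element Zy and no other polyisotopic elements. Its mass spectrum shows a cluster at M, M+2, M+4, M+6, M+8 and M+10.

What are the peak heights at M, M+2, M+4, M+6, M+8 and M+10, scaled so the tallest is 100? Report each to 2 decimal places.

Each Zy atom is independently Zy-62 (p = 0.696) or Zy-64 (q = 0.304); the cluster is the binomial expansion (p + q)^5.
P(M) = 0.696^5 = 0.163323
P(M+2) = 5 × 0.696^4 × 0.304^1 = 0.356681
P(M+4) = 10 × 0.696^3 × 0.304^2 = 0.311584
P(M+6) = 10 × 0.696^2 × 0.304^3 = 0.136094
P(M+8) = 5 × 0.696^1 × 0.304^4 = 0.029722
P(M+10) = 0.304^5 = 0.002596
The M+2 peak is largest (0.356681); scaling to 100 gives 45.79 : 100.00 : 87.36 : 38.16 : 8.33 : 0.73.

45.79 : 100.00 : 87.36 : 38.16 : 8.33 : 0.73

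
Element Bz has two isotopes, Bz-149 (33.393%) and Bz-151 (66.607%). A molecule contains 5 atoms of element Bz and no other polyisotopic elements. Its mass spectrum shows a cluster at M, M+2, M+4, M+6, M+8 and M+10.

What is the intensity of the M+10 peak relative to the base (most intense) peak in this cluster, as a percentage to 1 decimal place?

Binomial terms of (0.33393 + 0.66607)^5: M 0.0042, M+2 0.0414, M+4 0.1652, M+6 0.3295, M+8 0.3286, M+10 0.1311 → M+6 is the base peak.
P(M+6) = C(5,3) × 0.33393^2 × 0.66607^3 = 10 × 0.11150924 × 0.29550145 = 0.329511 (base)
P(M+10) = C(5,5) × 0.33393^0 × 0.66607^5 = 1 × 1.0000 × 0.131099 = 0.131099
Relative intensity = 0.131099 / 0.329511 × 100 = 39.8

39.8%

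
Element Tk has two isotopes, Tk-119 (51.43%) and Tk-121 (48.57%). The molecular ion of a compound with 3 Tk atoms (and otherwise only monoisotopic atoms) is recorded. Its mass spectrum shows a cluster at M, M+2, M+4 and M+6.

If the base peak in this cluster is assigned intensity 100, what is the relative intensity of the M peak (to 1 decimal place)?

35.3

Term probabilities: M 0.1360, M+2 0.3854, M+4 0.3640, M+6 0.1146. Base peak = M+2.
P(M+2) = C(3,1) × 0.5143^2 × 0.4857^1 = 3 × 0.26450449 × 0.4857 = 0.385409 (base)
P(M) = C(3,0) × 0.5143^3 × 0.4857^0 = 1 × 0.13603466 × 1.0000 = 0.136035
Relative intensity = 0.136035 / 0.385409 × 100 = 35.3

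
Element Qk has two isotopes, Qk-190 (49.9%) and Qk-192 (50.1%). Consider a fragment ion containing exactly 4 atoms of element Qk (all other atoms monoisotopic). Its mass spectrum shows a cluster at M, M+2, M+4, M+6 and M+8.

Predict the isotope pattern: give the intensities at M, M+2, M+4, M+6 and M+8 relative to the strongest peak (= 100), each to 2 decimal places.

Expanding (0.499 + 0.501)^4:
P(M) = 0.499^4 = 0.062001
P(M+2) = 4 × 0.499^3 × 0.501^1 = 0.249000
P(M+4) = 6 × 0.499^2 × 0.501^2 = 0.374997
P(M+6) = 4 × 0.499^1 × 0.501^3 = 0.251000
P(M+8) = 0.501^4 = 0.063002
The M+4 peak is largest (0.374997); scaling to 100 gives 16.53 : 66.40 : 100.00 : 66.93 : 16.80.

16.53 : 66.40 : 100.00 : 66.93 : 16.80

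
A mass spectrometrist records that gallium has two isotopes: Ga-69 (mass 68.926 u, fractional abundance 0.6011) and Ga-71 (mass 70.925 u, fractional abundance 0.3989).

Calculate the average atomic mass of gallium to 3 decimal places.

69.723 u

The abundance-weighted mean is 0.6011 × 68.926 + 0.3989 × 70.925
= 41.4314 + 28.2920 = 69.7234 u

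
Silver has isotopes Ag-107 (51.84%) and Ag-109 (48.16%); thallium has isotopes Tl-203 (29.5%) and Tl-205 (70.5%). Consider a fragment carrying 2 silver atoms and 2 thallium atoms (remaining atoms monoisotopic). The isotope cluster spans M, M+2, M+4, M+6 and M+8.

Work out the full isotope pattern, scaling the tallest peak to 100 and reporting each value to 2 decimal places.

Silver pattern (n=2): 0.26873856 : 0.49932288 : 0.23193856
Thallium pattern (n=2): 0.087025 : 0.41595 : 0.497025
Convolve the two distributions (both contribute in 2-u steps):
  M: 0.26873856×0.087025 = 0.023387
  M+2: 0.26873856×0.41595 + 0.49932288×0.087025 = 0.155235
  M+4: 0.26873856×0.497025 + 0.49932288×0.41595 + 0.23193856×0.087025 = 0.361448
  M+6: 0.49932288×0.497025 + 0.23193856×0.41595 = 0.344651
  M+8: 0.23193856×0.497025 = 0.115279
Scale to base peak (0.361448) = 100: 6.47 : 42.95 : 100.00 : 95.35 : 31.89

6.47 : 42.95 : 100.00 : 95.35 : 31.89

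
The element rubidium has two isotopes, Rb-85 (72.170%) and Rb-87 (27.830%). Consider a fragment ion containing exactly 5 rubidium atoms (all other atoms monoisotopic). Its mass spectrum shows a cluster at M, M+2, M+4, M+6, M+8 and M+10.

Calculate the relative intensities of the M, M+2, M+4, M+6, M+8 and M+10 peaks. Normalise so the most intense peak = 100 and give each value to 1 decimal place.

51.9 : 100.0 : 77.1 : 29.7 : 5.7 : 0.4

Expanding (0.72170 + 0.27830)^5:
P(M) = 0.72170^5 = 0.195787
P(M+2) = 5 × 0.72170^4 × 0.27830^1 = 0.377494
P(M+4) = 10 × 0.72170^3 × 0.27830^2 = 0.291136
P(M+6) = 10 × 0.72170^2 × 0.27830^3 = 0.112267
P(M+8) = 5 × 0.72170^1 × 0.27830^4 = 0.021646
P(M+10) = 0.27830^5 = 0.001669
The M+2 peak is largest (0.377494); scaling to 100 gives 51.9 : 100.0 : 77.1 : 29.7 : 5.7 : 0.4.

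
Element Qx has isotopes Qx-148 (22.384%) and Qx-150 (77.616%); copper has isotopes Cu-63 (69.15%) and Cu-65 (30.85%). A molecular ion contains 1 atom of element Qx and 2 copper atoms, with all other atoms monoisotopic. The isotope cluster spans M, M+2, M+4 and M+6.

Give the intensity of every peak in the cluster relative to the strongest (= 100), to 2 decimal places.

22.94 : 100.00 : 75.53 : 15.83

Element Qx pattern (n=1): 0.22384 : 0.77616
Copper pattern (n=2): 0.47817225 : 0.4266555 : 0.09517225
Convolve the two distributions (both contribute in 2-u steps):
  M: 0.22384×0.47817225 = 0.107034
  M+2: 0.22384×0.4266555 + 0.77616×0.47817225 = 0.466641
  M+4: 0.22384×0.09517225 + 0.77616×0.4266555 = 0.352456
  M+6: 0.77616×0.09517225 = 0.073869
Scale to base peak (0.466641) = 100: 22.94 : 100.00 : 75.53 : 15.83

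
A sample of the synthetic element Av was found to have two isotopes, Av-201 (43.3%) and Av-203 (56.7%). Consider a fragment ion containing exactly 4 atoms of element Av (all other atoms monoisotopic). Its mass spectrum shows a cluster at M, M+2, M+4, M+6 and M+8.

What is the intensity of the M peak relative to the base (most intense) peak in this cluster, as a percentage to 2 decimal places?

Binomial terms of (0.433 + 0.567)^4: M 0.0352, M+2 0.1841, M+4 0.3617, M+6 0.3157, M+8 0.1034 → M+4 is the base peak.
P(M+4) = C(4,2) × 0.433^2 × 0.567^2 = 6 × 0.187489 × 0.321489 = 0.361654 (base)
P(M) = C(4,0) × 0.433^4 × 0.567^0 = 1 × 0.03515213 × 1.0000 = 0.035152
Relative intensity = 0.035152 / 0.361654 × 100 = 9.72

9.72%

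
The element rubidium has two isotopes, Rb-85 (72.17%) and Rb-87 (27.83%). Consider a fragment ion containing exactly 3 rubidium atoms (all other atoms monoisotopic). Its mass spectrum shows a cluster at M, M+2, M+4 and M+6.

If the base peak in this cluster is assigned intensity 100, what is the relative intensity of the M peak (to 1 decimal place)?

Term probabilities: M 0.3759, M+2 0.4349, M+4 0.1677, M+6 0.0216. Base peak = M+2.
P(M+2) = C(3,1) × 0.7217^2 × 0.2783^1 = 3 × 0.52085089 × 0.2783 = 0.434858 (base)
P(M) = C(3,0) × 0.7217^3 × 0.2783^0 = 1 × 0.37589809 × 1.0000 = 0.375898
Relative intensity = 0.375898 / 0.434858 × 100 = 86.4

86.4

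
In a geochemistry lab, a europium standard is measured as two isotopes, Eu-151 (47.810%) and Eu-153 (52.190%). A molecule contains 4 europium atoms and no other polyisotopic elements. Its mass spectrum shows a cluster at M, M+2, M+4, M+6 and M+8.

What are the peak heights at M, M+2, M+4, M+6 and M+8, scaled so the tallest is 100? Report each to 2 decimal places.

13.99 : 61.07 : 100.00 : 72.77 : 19.86

Each Eu atom is independently Eu-151 (p = 0.47810) or Eu-153 (q = 0.52190); the cluster is the binomial expansion (p + q)^4.
P(M) = 0.47810^4 = 0.052249
P(M+2) = 4 × 0.47810^3 × 0.52190^1 = 0.228141
P(M+4) = 6 × 0.47810^2 × 0.52190^2 = 0.373563
P(M+6) = 4 × 0.47810^1 × 0.52190^3 = 0.271857
P(M+8) = 0.52190^4 = 0.074191
The M+4 peak is largest (0.373563); scaling to 100 gives 13.99 : 61.07 : 100.00 : 72.77 : 19.86.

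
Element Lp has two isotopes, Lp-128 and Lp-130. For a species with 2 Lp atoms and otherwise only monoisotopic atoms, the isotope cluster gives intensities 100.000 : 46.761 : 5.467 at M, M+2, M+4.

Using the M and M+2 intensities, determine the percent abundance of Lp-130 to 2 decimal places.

Write p for the Lp-128 fraction. I(M+2)/I(M) = [C(2,1)·p^1·(1−p)] / p^2 = 2·(1−p)/p = 46.761/100.000 = 0.4676
(1−p)/p = 0.4676/2 = 0.2338  ⇒  p = 1/(1 + 0.2338) = 0.8105
Lp-128: 81.05%, Lp-130: 18.95%.

18.95%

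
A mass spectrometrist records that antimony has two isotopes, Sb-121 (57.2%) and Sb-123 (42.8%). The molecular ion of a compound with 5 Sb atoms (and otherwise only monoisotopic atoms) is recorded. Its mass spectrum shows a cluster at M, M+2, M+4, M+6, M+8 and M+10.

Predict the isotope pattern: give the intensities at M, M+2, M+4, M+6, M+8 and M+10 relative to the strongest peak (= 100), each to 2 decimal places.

17.86 : 66.82 : 100.00 : 74.83 : 27.99 : 4.19

Each Sb atom is independently Sb-121 (p = 0.572) or Sb-123 (q = 0.428); the cluster is the binomial expansion (p + q)^5.
P(M) = 0.572^5 = 0.061232
P(M+2) = 5 × 0.572^4 × 0.428^1 = 0.229086
P(M+4) = 10 × 0.572^3 × 0.428^2 = 0.342827
P(M+6) = 10 × 0.572^2 × 0.428^3 = 0.256521
P(M+8) = 5 × 0.572^1 × 0.428^4 = 0.095971
P(M+10) = 0.428^5 = 0.014362
The M+4 peak is largest (0.342827); scaling to 100 gives 17.86 : 66.82 : 100.00 : 74.83 : 27.99 : 4.19.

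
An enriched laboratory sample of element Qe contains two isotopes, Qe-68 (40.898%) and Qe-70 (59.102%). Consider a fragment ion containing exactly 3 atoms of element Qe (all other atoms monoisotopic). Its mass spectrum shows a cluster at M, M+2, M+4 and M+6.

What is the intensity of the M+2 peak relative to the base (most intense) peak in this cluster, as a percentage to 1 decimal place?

69.2%

(0.40898 + 0.59102)^3 gives M 0.0684, M+2 0.2966, M+4 0.4286, M+6 0.2064; the largest is M+4.
P(M+4) = C(3,2) × 0.40898^1 × 0.59102^2 = 3 × 0.40898 × 0.34930464 = 0.428576 (base)
P(M+2) = C(3,1) × 0.40898^2 × 0.59102^1 = 3 × 0.16726464 × 0.59102 = 0.296570
Relative intensity = 0.296570 / 0.428576 × 100 = 69.2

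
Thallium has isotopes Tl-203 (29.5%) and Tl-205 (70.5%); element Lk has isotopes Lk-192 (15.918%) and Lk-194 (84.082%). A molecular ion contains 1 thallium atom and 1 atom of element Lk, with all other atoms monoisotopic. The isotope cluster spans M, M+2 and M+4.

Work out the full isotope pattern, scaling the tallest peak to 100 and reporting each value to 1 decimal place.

Thallium pattern (n=1): 0.2950 : 0.7050
Element Lk pattern (n=1): 0.15918 : 0.84082
Convolve the two distributions (both contribute in 2-u steps):
  M: 0.2950×0.15918 = 0.046958
  M+2: 0.2950×0.84082 + 0.7050×0.15918 = 0.360264
  M+4: 0.7050×0.84082 = 0.592778
Scale to base peak (0.592778) = 100: 7.9 : 60.8 : 100.0

7.9 : 60.8 : 100.0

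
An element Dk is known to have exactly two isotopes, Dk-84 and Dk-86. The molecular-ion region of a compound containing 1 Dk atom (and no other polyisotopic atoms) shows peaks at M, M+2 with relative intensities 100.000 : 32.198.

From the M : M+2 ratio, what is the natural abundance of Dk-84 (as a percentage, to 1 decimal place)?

75.6%

Write p for the Dk-84 fraction. I(M+2)/I(M) = [C(1,1)·p^0·(1−p)] / p^1 = 1·(1−p)/p = 32.198/100.000 = 0.3220
(1−p)/p = 0.3220/1 = 0.3220  ⇒  p = 1/(1 + 0.3220) = 0.7564
Dk-84: 75.6%, Dk-86: 24.4%.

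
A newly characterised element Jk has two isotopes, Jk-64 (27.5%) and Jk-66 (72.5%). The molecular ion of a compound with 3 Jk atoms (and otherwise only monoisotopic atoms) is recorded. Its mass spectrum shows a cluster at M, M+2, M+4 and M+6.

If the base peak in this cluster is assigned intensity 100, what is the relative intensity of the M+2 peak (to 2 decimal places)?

37.93

Term probabilities: M 0.0208, M+2 0.1645, M+4 0.4336, M+6 0.3811. Base peak = M+4.
P(M+4) = C(3,2) × 0.275^1 × 0.725^2 = 3 × 0.2750 × 0.525625 = 0.433641 (base)
P(M+2) = C(3,1) × 0.275^2 × 0.725^1 = 3 × 0.075625 × 0.7250 = 0.164484
Relative intensity = 0.164484 / 0.433641 × 100 = 37.93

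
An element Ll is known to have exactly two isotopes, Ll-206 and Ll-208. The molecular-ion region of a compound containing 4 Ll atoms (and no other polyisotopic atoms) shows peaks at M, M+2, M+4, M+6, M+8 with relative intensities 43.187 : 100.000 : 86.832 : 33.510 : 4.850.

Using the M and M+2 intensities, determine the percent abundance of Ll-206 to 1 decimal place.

63.3%

Let p = fractional abundance of Ll-206. I(M+2)/I(M) = [C(4,1)·p^3·(1−p)] / p^4 = 4·(1−p)/p = 100.000/43.187 = 2.3155
(1−p)/p = 2.3155/4 = 0.5789  ⇒  p = 1/(1 + 0.5789) = 0.6334
Ll-206: 63.3%, Ll-208: 36.7%.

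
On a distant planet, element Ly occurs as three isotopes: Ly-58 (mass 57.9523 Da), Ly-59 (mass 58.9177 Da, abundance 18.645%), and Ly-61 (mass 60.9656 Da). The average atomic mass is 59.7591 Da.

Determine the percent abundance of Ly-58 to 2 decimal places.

27.37%

Let x and y be the fractions of Ly-58 and Ly-61. Then x + y = 1 − 0.18645 = 0.81355 and 57.9523x + 60.9656y = 59.7591 − 0.18645×58.9177 = 48.773894835.
Substituting: 57.9523x + 60.9656(0.81355 − x) = 48.773894835
(57.9523 − 60.9656)x = -0.824669045  ⇒  x = 0.27368, y = 0.53987
Ly-58: 27.37%, Ly-61: 53.99%.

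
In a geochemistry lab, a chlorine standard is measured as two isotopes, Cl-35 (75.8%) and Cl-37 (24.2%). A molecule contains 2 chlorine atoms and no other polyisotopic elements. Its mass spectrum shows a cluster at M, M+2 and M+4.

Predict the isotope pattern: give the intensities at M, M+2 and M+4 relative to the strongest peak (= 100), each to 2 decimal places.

Each Cl atom is independently Cl-35 (p = 0.758) or Cl-37 (q = 0.242); the cluster is the binomial expansion (p + q)^2.
P(M) = 0.758^2 = 0.574564
P(M+2) = 2 × 0.758^1 × 0.242^1 = 0.366872
P(M+4) = 0.242^2 = 0.058564
The M peak is largest (0.574564); scaling to 100 gives 100.00 : 63.85 : 10.19.

100.00 : 63.85 : 10.19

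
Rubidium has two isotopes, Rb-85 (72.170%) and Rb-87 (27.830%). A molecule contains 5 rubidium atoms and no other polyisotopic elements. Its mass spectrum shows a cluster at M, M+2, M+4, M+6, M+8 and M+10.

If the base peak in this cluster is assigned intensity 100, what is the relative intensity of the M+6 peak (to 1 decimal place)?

Binomial terms of (0.72170 + 0.27830)^5: M 0.1958, M+2 0.3775, M+4 0.2911, M+6 0.1123, M+8 0.0216, M+10 0.0017 → M+2 is the base peak.
P(M+2) = C(5,1) × 0.72170^4 × 0.27830^1 = 5 × 0.27128565 × 0.2783 = 0.377494 (base)
P(M+6) = C(5,3) × 0.72170^2 × 0.27830^3 = 10 × 0.52085089 × 0.02155458 = 0.112267
Relative intensity = 0.112267 / 0.377494 × 100 = 29.7

29.7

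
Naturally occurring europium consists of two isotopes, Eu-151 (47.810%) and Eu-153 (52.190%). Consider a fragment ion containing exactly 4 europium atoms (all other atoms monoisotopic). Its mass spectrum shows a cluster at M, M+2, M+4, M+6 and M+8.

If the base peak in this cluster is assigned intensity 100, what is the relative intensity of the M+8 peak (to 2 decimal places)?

19.86

Term probabilities: M 0.0522, M+2 0.2281, M+4 0.3736, M+6 0.2719, M+8 0.0742. Base peak = M+4.
P(M+4) = C(4,2) × 0.47810^2 × 0.52190^2 = 6 × 0.22857961 × 0.27237961 = 0.373563 (base)
P(M+8) = C(4,4) × 0.47810^0 × 0.52190^4 = 1 × 1.0000 × 0.07419065 = 0.074191
Relative intensity = 0.074191 / 0.373563 × 100 = 19.86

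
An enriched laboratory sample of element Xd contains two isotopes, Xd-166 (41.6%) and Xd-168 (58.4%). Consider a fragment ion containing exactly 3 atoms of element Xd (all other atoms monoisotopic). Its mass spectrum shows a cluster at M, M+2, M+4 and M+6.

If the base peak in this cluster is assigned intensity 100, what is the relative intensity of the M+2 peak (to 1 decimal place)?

71.2

(0.416 + 0.584)^3 gives M 0.0720, M+2 0.3032, M+4 0.4256, M+6 0.1992; the largest is M+4.
P(M+4) = C(3,2) × 0.416^1 × 0.584^2 = 3 × 0.4160 × 0.341056 = 0.425638 (base)
P(M+2) = C(3,1) × 0.416^2 × 0.584^1 = 3 × 0.173056 × 0.5840 = 0.303194
Relative intensity = 0.303194 / 0.425638 × 100 = 71.2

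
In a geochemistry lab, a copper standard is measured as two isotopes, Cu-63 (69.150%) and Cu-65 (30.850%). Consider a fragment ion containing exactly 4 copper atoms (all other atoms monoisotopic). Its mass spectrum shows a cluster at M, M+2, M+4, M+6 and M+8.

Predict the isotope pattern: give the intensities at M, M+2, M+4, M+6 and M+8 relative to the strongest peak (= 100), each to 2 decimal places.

Expanding (0.69150 + 0.30850)^4:
P(M) = 0.69150^4 = 0.228649
P(M+2) = 4 × 0.69150^3 × 0.30850^1 = 0.408030
P(M+4) = 6 × 0.69150^2 × 0.30850^2 = 0.273052
P(M+6) = 4 × 0.69150^1 × 0.30850^3 = 0.081212
P(M+8) = 0.30850^4 = 0.009058
The M+2 peak is largest (0.408030); scaling to 100 gives 56.04 : 100.00 : 66.92 : 19.90 : 2.22.

56.04 : 100.00 : 66.92 : 19.90 : 2.22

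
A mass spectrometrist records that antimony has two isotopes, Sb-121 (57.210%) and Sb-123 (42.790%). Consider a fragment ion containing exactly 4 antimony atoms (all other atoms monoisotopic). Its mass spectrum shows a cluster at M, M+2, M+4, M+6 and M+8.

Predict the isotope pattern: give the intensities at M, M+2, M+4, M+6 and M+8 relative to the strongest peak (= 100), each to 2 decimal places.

29.79 : 89.13 : 100.00 : 49.86 : 9.32

Expanding (0.57210 + 0.42790)^4:
P(M) = 0.57210^4 = 0.107124
P(M+2) = 4 × 0.57210^3 × 0.42790^1 = 0.320493
P(M+4) = 6 × 0.57210^2 × 0.42790^2 = 0.359567
P(M+6) = 4 × 0.57210^1 × 0.42790^3 = 0.179291
P(M+8) = 0.42790^4 = 0.033525
The M+4 peak is largest (0.359567); scaling to 100 gives 29.79 : 89.13 : 100.00 : 49.86 : 9.32.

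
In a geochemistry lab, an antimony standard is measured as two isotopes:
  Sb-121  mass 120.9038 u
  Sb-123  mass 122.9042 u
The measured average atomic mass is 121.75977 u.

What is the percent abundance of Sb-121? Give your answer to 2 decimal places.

57.21%

Writing the weighted mean with unknown fraction x of Sb-121:
120.9038·x + 122.9042·(1 − x) = 121.75977
(120.9038 − 122.9042)·x = 121.75977 − 122.9042
x = -1.14443 / -2.0004 = 0.57210 → 57.21% Sb-121, 42.79% Sb-123.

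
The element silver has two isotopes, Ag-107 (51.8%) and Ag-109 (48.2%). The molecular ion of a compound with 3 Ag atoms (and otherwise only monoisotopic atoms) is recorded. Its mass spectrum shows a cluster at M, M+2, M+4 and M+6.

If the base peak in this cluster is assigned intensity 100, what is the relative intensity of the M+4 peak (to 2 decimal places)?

93.05

Term probabilities: M 0.1390, M+2 0.3880, M+4 0.3610, M+6 0.1120. Base peak = M+2.
P(M+2) = C(3,1) × 0.518^2 × 0.482^1 = 3 × 0.268324 × 0.4820 = 0.387997 (base)
P(M+4) = C(3,2) × 0.518^1 × 0.482^2 = 3 × 0.5180 × 0.232324 = 0.361031
Relative intensity = 0.361031 / 0.387997 × 100 = 93.05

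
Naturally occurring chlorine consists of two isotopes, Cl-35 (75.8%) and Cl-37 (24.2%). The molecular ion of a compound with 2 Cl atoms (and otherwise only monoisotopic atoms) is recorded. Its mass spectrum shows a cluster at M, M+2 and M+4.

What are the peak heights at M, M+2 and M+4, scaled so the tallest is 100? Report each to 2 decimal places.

100.00 : 63.85 : 10.19

Expanding (0.758 + 0.242)^2:
P(M) = 0.758^2 = 0.574564
P(M+2) = 2 × 0.758^1 × 0.242^1 = 0.366872
P(M+4) = 0.242^2 = 0.058564
The M peak is largest (0.574564); scaling to 100 gives 100.00 : 63.85 : 10.19.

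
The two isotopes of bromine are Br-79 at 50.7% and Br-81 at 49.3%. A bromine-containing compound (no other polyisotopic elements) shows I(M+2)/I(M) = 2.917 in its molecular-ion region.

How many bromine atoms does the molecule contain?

For n independent Br atoms, I(M+2)/I(M) = n · (abundance Br-81) / (abundance Br-79) = n · 0.493/0.507.
n = 2.917 × 0.507/0.493 = 3.00 ≈ 3

3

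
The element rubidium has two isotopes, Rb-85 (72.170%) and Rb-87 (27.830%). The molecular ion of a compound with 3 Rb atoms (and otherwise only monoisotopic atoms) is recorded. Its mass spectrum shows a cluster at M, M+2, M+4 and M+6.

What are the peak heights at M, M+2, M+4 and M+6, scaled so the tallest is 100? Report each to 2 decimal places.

86.44 : 100.00 : 38.56 : 4.96

The 3 Rb atoms are independent, so intensities follow the terms of (0.72170 + 0.27830)^3.
P(M) = 0.72170^3 = 0.375898
P(M+2) = 3 × 0.72170^2 × 0.27830^1 = 0.434858
P(M+4) = 3 × 0.72170^1 × 0.27830^2 = 0.167689
P(M+6) = 0.27830^3 = 0.021555
The M+2 peak is largest (0.434858); scaling to 100 gives 86.44 : 100.00 : 38.56 : 4.96.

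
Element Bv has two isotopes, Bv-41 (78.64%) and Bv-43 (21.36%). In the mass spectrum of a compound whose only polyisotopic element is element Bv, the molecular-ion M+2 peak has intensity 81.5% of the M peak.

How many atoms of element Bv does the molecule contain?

3

With n Bv atoms, P(M+2)/P(M) = C(n,1)·p^(n−1)q / p^n = n·q/p = n · 0.2136/0.7864.
n = 0.815 × 0.7864/0.2136 = 3.00 ≈ 3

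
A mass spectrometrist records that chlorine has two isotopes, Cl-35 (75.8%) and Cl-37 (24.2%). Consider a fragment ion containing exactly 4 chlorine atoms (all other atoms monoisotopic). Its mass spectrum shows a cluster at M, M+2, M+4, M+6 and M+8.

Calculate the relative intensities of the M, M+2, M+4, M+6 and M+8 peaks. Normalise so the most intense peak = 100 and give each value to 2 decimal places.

Each Cl atom is independently Cl-35 (p = 0.758) or Cl-37 (q = 0.242); the cluster is the binomial expansion (p + q)^4.
P(M) = 0.758^4 = 0.330124
P(M+2) = 4 × 0.758^3 × 0.242^1 = 0.421583
P(M+4) = 6 × 0.758^2 × 0.242^2 = 0.201893
P(M+6) = 4 × 0.758^1 × 0.242^3 = 0.042971
P(M+8) = 0.242^4 = 0.003430
The M+2 peak is largest (0.421583); scaling to 100 gives 78.31 : 100.00 : 47.89 : 10.19 : 0.81.

78.31 : 100.00 : 47.89 : 10.19 : 0.81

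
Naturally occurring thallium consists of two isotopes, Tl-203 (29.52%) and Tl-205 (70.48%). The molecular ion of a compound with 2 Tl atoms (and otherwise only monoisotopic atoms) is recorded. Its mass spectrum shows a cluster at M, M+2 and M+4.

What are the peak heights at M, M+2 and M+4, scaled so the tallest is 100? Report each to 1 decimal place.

17.5 : 83.8 : 100.0

The 2 Tl atoms are independent, so intensities follow the terms of (0.2952 + 0.7048)^2.
P(M) = 0.2952^2 = 0.087143
P(M+2) = 2 × 0.2952^1 × 0.7048^1 = 0.416114
P(M+4) = 0.7048^2 = 0.496743
The M+4 peak is largest (0.496743); scaling to 100 gives 17.5 : 83.8 : 100.0.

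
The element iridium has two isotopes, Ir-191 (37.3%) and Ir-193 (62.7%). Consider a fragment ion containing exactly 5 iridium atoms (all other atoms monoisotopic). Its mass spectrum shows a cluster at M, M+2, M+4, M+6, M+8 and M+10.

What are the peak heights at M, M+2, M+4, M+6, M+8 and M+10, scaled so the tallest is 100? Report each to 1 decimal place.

2.1 : 17.7 : 59.5 : 100.0 : 84.0 : 28.3

Each Ir atom is independently Ir-191 (p = 0.373) or Ir-193 (q = 0.627); the cluster is the binomial expansion (p + q)^5.
P(M) = 0.373^5 = 0.007220
P(M+2) = 5 × 0.373^4 × 0.627^1 = 0.060684
P(M+4) = 10 × 0.373^3 × 0.627^2 = 0.204015
P(M+6) = 10 × 0.373^2 × 0.627^3 = 0.342942
P(M+8) = 5 × 0.373^1 × 0.627^4 = 0.288237
P(M+10) = 0.627^5 = 0.096903
The M+6 peak is largest (0.342942); scaling to 100 gives 2.1 : 17.7 : 59.5 : 100.0 : 84.0 : 28.3.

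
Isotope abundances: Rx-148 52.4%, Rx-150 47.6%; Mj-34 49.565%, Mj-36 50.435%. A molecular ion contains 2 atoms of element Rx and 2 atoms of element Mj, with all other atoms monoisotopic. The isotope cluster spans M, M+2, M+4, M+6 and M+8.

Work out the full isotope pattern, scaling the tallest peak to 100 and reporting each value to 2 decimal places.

Element Rx pattern (n=2): 0.274576 : 0.498848 : 0.226576
Element Mj pattern (n=2): 0.24566892 : 0.49996216 : 0.25436892
Convolve the two distributions (both contribute in 2-u steps):
  M: 0.274576×0.24566892 = 0.067455
  M+2: 0.274576×0.49996216 + 0.498848×0.24566892 = 0.259829
  M+4: 0.274576×0.25436892 + 0.498848×0.49996216 + 0.226576×0.24566892 = 0.374911
  M+6: 0.498848×0.25436892 + 0.226576×0.49996216 = 0.240171
  M+8: 0.226576×0.25436892 = 0.057634
Scale to base peak (0.374911) = 100: 17.99 : 69.30 : 100.00 : 64.06 : 15.37

17.99 : 69.30 : 100.00 : 64.06 : 15.37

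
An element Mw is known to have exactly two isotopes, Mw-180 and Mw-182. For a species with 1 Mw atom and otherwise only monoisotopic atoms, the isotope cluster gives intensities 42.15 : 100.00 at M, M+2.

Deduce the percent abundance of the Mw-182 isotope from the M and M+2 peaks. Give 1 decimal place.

70.3%

Write p for the Mw-180 fraction. I(M+2)/I(M) = [C(1,1)·p^0·(1−p)] / p^1 = 1·(1−p)/p = 100.00/42.15 = 2.3725
(1−p)/p = 2.3725/1 = 2.3725  ⇒  p = 1/(1 + 2.3725) = 0.2965
Mw-180: 29.7%, Mw-182: 70.3%.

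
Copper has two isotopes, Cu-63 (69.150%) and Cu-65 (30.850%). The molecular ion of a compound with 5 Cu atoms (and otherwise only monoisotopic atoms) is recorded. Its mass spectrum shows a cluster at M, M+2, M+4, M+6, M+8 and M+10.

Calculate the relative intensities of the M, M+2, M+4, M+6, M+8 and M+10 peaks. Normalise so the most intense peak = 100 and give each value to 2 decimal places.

44.83 : 100.00 : 89.23 : 39.81 : 8.88 : 0.79

Expanding (0.69150 + 0.30850)^5:
P(M) = 0.69150^5 = 0.158111
P(M+2) = 5 × 0.69150^4 × 0.30850^1 = 0.352691
P(M+4) = 10 × 0.69150^3 × 0.30850^2 = 0.314693
P(M+6) = 10 × 0.69150^2 × 0.30850^3 = 0.140394
P(M+8) = 5 × 0.69150^1 × 0.30850^4 = 0.031317
P(M+10) = 0.30850^5 = 0.002794
The M+2 peak is largest (0.352691); scaling to 100 gives 44.83 : 100.00 : 89.23 : 39.81 : 8.88 : 0.79.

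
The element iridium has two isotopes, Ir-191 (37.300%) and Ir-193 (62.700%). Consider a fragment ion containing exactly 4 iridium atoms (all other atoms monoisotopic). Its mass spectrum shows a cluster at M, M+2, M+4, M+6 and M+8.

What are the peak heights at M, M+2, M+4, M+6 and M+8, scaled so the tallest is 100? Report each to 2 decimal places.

The 4 Ir atoms are independent, so intensities follow the terms of (0.37300 + 0.62700)^4.
P(M) = 0.37300^4 = 0.019357
P(M+2) = 4 × 0.37300^3 × 0.62700^1 = 0.130153
P(M+4) = 6 × 0.37300^2 × 0.62700^2 = 0.328174
P(M+6) = 4 × 0.37300^1 × 0.62700^3 = 0.367766
P(M+8) = 0.62700^4 = 0.154550
The M+6 peak is largest (0.367766); scaling to 100 gives 5.26 : 35.39 : 89.23 : 100.00 : 42.02.

5.26 : 35.39 : 89.23 : 100.00 : 42.02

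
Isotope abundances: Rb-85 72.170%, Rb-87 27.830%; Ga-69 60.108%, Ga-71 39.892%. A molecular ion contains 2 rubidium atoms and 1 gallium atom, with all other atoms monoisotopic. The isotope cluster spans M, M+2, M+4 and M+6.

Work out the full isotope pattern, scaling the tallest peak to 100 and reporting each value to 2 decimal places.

Rubidium pattern (n=2): 0.52085089 : 0.40169822 : 0.07745089
Gallium pattern (n=1): 0.60108 : 0.39892
Convolve the two distributions (both contribute in 2-u steps):
  M: 0.52085089×0.60108 = 0.313073
  M+2: 0.52085089×0.39892 + 0.40169822×0.60108 = 0.449231
  M+4: 0.40169822×0.39892 + 0.07745089×0.60108 = 0.206800
  M+6: 0.07745089×0.39892 = 0.030897
Scale to base peak (0.449231) = 100: 69.69 : 100.00 : 46.03 : 6.88

69.69 : 100.00 : 46.03 : 6.88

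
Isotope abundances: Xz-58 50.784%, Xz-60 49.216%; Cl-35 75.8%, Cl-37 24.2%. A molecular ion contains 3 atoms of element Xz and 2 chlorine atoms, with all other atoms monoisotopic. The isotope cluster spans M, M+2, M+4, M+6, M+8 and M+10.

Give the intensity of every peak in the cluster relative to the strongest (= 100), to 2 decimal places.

20.94 : 74.24 : 100.00 : 62.93 : 18.18 : 1.94

Element Xz pattern (n=3): 0.13097268 : 0.38078636 : 0.36902925 : 0.11921172
Chlorine pattern (n=2): 0.574564 : 0.366872 : 0.058564
Convolve the two distributions (both contribute in 2-u steps):
  M: 0.13097268×0.574564 = 0.075252
  M+2: 0.13097268×0.366872 + 0.38078636×0.574564 = 0.266836
  M+4: 0.13097268×0.058564 + 0.38078636×0.366872 + 0.36902925×0.574564 = 0.359401
  M+6: 0.38078636×0.058564 + 0.36902925×0.366872 + 0.11921172×0.574564 = 0.226182
  M+8: 0.36902925×0.058564 + 0.11921172×0.366872 = 0.065347
  M+10: 0.11921172×0.058564 = 0.006982
Scale to base peak (0.359401) = 100: 20.94 : 74.24 : 100.00 : 62.93 : 18.18 : 1.94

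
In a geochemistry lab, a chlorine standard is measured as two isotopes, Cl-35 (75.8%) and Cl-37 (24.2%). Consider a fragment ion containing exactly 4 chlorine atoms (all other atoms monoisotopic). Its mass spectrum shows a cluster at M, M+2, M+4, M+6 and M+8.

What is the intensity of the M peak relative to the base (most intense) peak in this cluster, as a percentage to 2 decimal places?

Term probabilities: M 0.3301, M+2 0.4216, M+4 0.2019, M+6 0.0430, M+8 0.0034. Base peak = M+2.
P(M+2) = C(4,1) × 0.758^3 × 0.242^1 = 4 × 0.43551951 × 0.2420 = 0.421583 (base)
P(M) = C(4,0) × 0.758^4 × 0.242^0 = 1 × 0.33012379 × 1.0000 = 0.330124
Relative intensity = 0.330124 / 0.421583 × 100 = 78.31

78.31%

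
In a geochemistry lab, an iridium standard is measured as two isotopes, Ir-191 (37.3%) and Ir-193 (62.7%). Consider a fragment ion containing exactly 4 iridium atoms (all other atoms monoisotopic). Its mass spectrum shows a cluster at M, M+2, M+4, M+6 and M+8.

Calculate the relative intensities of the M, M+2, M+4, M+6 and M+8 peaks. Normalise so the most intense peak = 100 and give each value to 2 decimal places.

Expanding (0.373 + 0.627)^4:
P(M) = 0.373^4 = 0.019357
P(M+2) = 4 × 0.373^3 × 0.627^1 = 0.130153
P(M+4) = 6 × 0.373^2 × 0.627^2 = 0.328174
P(M+6) = 4 × 0.373^1 × 0.627^3 = 0.367766
P(M+8) = 0.627^4 = 0.154550
The M+6 peak is largest (0.367766); scaling to 100 gives 5.26 : 35.39 : 89.23 : 100.00 : 42.02.

5.26 : 35.39 : 89.23 : 100.00 : 42.02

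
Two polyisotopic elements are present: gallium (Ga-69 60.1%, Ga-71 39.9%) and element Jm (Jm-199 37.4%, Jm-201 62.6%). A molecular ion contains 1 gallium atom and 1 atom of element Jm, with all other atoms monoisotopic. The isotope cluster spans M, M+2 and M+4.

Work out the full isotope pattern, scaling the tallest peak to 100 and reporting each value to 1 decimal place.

Gallium pattern (n=1): 0.6010 : 0.3990
Element Jm pattern (n=1): 0.3740 : 0.6260
Convolve the two distributions (both contribute in 2-u steps):
  M: 0.6010×0.3740 = 0.224774
  M+2: 0.6010×0.6260 + 0.3990×0.3740 = 0.525452
  M+4: 0.3990×0.6260 = 0.249774
Scale to base peak (0.525452) = 100: 42.8 : 100.0 : 47.5

42.8 : 100.0 : 47.5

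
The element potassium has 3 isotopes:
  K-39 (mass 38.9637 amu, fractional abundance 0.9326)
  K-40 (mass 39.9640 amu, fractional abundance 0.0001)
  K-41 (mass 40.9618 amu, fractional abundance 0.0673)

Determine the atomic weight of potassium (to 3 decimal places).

39.098 amu

Average mass = Σ (abundance × isotope mass) = 0.9326 × 38.9637 + 0.0001 × 39.9640 + 0.0673 × 40.9618
= 36.33755 + 0.00400 + 2.75673 = 39.09828 amu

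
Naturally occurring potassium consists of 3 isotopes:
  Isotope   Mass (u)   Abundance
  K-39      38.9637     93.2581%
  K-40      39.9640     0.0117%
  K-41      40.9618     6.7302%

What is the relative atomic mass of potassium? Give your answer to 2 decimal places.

39.10 u

Weight each isotope mass by its fractional abundance: 0.932581 × 38.9637 + 0.000117 × 39.9640 + 0.067302 × 40.9618
= 36.33681 + 0.00468 + 2.75681 = 39.09830 u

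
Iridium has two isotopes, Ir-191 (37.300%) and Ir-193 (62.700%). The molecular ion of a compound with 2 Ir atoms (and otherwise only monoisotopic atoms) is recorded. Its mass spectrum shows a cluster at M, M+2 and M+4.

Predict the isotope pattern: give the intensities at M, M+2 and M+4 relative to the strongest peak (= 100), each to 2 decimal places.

29.74 : 100.00 : 84.05

The 2 Ir atoms are independent, so intensities follow the terms of (0.37300 + 0.62700)^2.
P(M) = 0.37300^2 = 0.139129
P(M+2) = 2 × 0.37300^1 × 0.62700^1 = 0.467742
P(M+4) = 0.62700^2 = 0.393129
The M+2 peak is largest (0.467742); scaling to 100 gives 29.74 : 100.00 : 84.05.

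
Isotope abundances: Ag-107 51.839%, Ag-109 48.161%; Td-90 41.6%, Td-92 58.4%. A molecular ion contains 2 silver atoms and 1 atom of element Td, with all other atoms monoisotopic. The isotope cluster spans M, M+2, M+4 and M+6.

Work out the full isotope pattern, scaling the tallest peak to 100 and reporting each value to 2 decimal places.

Silver pattern (n=2): 0.26872819 : 0.49932362 : 0.23194819
Element Td pattern (n=1): 0.4160 : 0.5840
Convolve the two distributions (both contribute in 2-u steps):
  M: 0.26872819×0.4160 = 0.111791
  M+2: 0.26872819×0.5840 + 0.49932362×0.4160 = 0.364656
  M+4: 0.49932362×0.5840 + 0.23194819×0.4160 = 0.388095
  M+6: 0.23194819×0.5840 = 0.135458
Scale to base peak (0.388095) = 100: 28.81 : 93.96 : 100.00 : 34.90

28.81 : 93.96 : 100.00 : 34.90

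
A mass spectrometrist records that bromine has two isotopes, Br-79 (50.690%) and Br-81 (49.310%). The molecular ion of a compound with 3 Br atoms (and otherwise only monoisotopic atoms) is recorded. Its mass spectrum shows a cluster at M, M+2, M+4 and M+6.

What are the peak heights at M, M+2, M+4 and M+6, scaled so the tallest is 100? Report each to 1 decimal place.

Each Br atom is independently Br-79 (p = 0.50690) or Br-81 (q = 0.49310); the cluster is the binomial expansion (p + q)^3.
P(M) = 0.50690^3 = 0.130247
P(M+2) = 3 × 0.50690^2 × 0.49310^1 = 0.380103
P(M+4) = 3 × 0.50690^1 × 0.49310^2 = 0.369755
P(M+6) = 0.49310^3 = 0.119896
The M+2 peak is largest (0.380103); scaling to 100 gives 34.3 : 100.0 : 97.3 : 31.5.

34.3 : 100.0 : 97.3 : 31.5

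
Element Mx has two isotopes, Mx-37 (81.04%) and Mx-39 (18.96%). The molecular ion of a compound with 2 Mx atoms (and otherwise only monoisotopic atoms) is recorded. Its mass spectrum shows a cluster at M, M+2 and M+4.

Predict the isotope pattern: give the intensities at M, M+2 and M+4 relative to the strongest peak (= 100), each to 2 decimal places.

Each Mx atom is independently Mx-37 (p = 0.8104) or Mx-39 (q = 0.1896); the cluster is the binomial expansion (p + q)^2.
P(M) = 0.8104^2 = 0.656748
P(M+2) = 2 × 0.8104^1 × 0.1896^1 = 0.307304
P(M+4) = 0.1896^2 = 0.035948
The M peak is largest (0.656748); scaling to 100 gives 100.00 : 46.79 : 5.47.

100.00 : 46.79 : 5.47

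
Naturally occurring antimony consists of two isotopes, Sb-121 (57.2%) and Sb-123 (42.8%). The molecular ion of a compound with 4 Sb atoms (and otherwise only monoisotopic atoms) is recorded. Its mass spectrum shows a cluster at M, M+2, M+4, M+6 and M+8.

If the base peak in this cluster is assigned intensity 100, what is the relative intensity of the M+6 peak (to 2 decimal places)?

(0.572 + 0.428)^4 gives M 0.1070, M+2 0.3204, M+4 0.3596, M+6 0.1794, M+8 0.0336; the largest is M+4.
P(M+4) = C(4,2) × 0.572^2 × 0.428^2 = 6 × 0.327184 × 0.183184 = 0.359609 (base)
P(M+6) = C(4,3) × 0.572^1 × 0.428^3 = 4 × 0.5720 × 0.07840275 = 0.179385
Relative intensity = 0.179385 / 0.359609 × 100 = 49.88

49.88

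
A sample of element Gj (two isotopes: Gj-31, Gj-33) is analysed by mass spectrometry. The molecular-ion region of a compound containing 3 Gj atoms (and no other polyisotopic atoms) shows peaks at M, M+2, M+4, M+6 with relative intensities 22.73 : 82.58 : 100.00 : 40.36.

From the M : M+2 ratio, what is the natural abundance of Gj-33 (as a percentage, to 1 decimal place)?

54.8%

Let p = fractional abundance of Gj-31. I(M+2)/I(M) = [C(3,1)·p^2·(1−p)] / p^3 = 3·(1−p)/p = 82.58/22.73 = 3.6331
(1−p)/p = 3.6331/3 = 1.2110  ⇒  p = 1/(1 + 1.2110) = 0.4523
Gj-31: 45.2%, Gj-33: 54.8%.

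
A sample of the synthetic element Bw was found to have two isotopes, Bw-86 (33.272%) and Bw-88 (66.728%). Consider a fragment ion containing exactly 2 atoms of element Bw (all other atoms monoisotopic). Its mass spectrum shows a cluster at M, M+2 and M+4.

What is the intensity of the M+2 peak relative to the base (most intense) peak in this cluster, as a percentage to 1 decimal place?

99.7%

(0.33272 + 0.66728)^2 gives M 0.1107, M+2 0.4440, M+4 0.4453; the largest is M+4.
P(M+4) = C(2,2) × 0.33272^0 × 0.66728^2 = 1 × 1.0000 × 0.4452626 = 0.445263 (base)
P(M+2) = C(2,1) × 0.33272^1 × 0.66728^1 = 2 × 0.33272 × 0.66728 = 0.444035
Relative intensity = 0.444035 / 0.445263 × 100 = 99.7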